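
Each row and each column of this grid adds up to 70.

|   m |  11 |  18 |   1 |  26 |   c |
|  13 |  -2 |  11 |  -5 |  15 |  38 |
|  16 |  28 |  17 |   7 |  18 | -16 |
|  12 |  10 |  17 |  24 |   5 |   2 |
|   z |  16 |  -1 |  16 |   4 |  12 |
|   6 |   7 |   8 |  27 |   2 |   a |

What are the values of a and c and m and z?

The known cells in row 5 total 47, leaving 70 − 47 = 23 for the blank.
The known cells in row 6 total 50, leaving 70 − 50 = 20 for the blank.
The known cells in column 6 total 56, leaving 70 − 56 = 14 for the blank.
The known cells in row 1 total 70, leaving 70 − 70 = 0 for the blank.

a = 20, c = 14, m = 0, z = 23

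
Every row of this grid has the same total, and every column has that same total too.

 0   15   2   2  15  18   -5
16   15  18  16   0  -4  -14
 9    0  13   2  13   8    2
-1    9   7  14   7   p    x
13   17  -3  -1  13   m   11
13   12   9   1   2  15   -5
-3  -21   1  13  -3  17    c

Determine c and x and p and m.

c = 43, x = 15, p = -4, m = -3

Rows 1 and 2 both sum to 47, so that's the common total.
Row 7: -3 − 21 + 1 + 13 − 3 + 17 = 4, so its missing entry is 47 − 4 = 43.
Row 5: 13 + 17 − 3 − 1 + 13 + 11 = 50, so its missing entry is 47 − 50 = -3.
Column 6: 18 − 4 + 8 − 3 + 15 + 17 = 51, so its missing entry is 47 − 51 = -4.
Row 4: -1 + 9 + 7 + 14 + 7 − 4 = 32, so its missing entry is 47 − 32 = 15.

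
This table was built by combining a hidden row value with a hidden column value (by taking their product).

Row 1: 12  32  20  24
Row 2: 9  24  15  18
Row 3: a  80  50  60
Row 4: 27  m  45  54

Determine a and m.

Each row is a constant multiple of every other row — this is a multiplication table with the headers hidden.
Row 3 is 50/20 = 5/2 times row 1, so its entry in column 1 is 12 × 5/2 = 30.
Row 4 is 45/20 = 9/4 times row 1, so its entry in column 2 is 32 × 9/4 = 72.

a = 30, m = 72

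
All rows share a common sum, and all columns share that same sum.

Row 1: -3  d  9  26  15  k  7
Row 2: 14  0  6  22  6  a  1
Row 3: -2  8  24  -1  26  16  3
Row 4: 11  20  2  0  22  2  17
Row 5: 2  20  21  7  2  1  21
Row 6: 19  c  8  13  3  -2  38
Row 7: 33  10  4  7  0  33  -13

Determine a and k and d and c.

Rows 3 and 4 both sum to 74, so that's the common total.
The known cells in row 6 total 79, leaving 74 − 79 = -5 for the blank.
The known cells in column 2 total 53, leaving 74 − 53 = 21 for the blank.
The known cells in row 1 total 75, leaving 74 − 75 = -1 for the blank.
The known cells in row 2 total 49, leaving 74 − 49 = 25 for the blank.

a = 25, k = -1, d = 21, c = -5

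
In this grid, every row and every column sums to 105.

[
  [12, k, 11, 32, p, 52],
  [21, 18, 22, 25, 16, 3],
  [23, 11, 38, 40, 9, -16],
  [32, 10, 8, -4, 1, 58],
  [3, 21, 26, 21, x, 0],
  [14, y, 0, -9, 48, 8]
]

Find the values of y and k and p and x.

Row 6 has 14 + 0 − 9 + 48 + 8 = 61; the blank must be 105 − 61 = 44.
Column 2 has 18 + 11 + 10 + 21 + 44 = 104; the blank must be 105 − 104 = 1.
Row 1 has 12 + 1 + 11 + 32 + 52 = 108; the blank must be 105 − 108 = -3.
Row 5 has 3 + 21 + 26 + 21 + 0 = 71; the blank must be 105 − 71 = 34.

y = 44, k = 1, p = -3, x = 34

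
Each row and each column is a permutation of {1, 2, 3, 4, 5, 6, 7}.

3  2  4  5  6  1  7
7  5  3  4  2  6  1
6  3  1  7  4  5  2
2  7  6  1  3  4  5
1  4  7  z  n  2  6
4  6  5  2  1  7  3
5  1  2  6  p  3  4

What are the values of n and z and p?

Cell (7,5): row 7 already has {1, 2, 3, 4, 5, 6} → 7.
For row 5, column 5: column 5 already has {1, 2, 3, 4, 6, 7}; that leaves 5.
At (row 5, col 4): row 5 already has {1, 2, 4, 5, 6, 7}, so the value is 3.

n = 5, z = 3, p = 7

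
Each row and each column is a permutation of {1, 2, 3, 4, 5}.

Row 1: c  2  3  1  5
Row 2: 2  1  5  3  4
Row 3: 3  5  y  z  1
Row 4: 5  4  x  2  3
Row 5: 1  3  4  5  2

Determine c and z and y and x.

For row 1, column 1: row 1 already has {1, 2, 3, 5}; that leaves 4.
For row 4, column 3: row 4 already has {2, 3, 4, 5}; that leaves 1.
For row 3, column 4: column 4 already has {1, 2, 3, 5}; that leaves 4.
Cell (3,3): row 3 already has {1, 3, 4, 5} → 2.

c = 4, z = 4, y = 2, x = 1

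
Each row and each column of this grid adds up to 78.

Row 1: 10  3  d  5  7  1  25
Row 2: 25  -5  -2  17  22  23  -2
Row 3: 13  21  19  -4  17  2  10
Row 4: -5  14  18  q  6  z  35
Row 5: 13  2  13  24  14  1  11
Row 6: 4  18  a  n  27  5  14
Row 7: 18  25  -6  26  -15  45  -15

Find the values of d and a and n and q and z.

d = 27, a = 9, n = 1, q = 9, z = 1

Row 1 has 10 + 3 + 5 + 7 + 1 + 25 = 51; the blank must be 78 − 51 = 27.
Column 6 has 1 + 23 + 2 + 1 + 5 + 45 = 77; the blank must be 78 − 77 = 1.
Row 4 has -5 + 14 + 18 + 6 + 1 + 35 = 69; the blank must be 78 − 69 = 9.
Column 4 has 5 + 17 − 4 + 9 + 24 + 26 = 77; the blank must be 78 − 77 = 1.
Row 6 has 4 + 18 + 1 + 27 + 5 + 14 = 69; the blank must be 78 − 69 = 9.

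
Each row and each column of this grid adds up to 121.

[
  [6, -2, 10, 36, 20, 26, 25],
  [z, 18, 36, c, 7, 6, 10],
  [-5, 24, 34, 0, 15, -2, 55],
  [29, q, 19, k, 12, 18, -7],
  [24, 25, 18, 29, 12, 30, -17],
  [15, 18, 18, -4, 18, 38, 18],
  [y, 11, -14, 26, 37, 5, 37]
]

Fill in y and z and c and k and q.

Column 2: -2 + 18 + 24 + 25 + 18 + 11 = 94, so its missing entry is 121 − 94 = 27.
Row 4: 29 + 27 + 19 + 12 + 18 − 7 = 98, so its missing entry is 121 − 98 = 23.
Row 7: 11 − 14 + 26 + 37 + 5 + 37 = 102, so its missing entry is 121 − 102 = 19.
Column 1: 6 − 5 + 29 + 24 + 15 + 19 = 88, so its missing entry is 121 − 88 = 33.
Row 2: 33 + 18 + 36 + 7 + 6 + 10 = 110, so its missing entry is 121 − 110 = 11.

y = 19, z = 33, c = 11, k = 23, q = 27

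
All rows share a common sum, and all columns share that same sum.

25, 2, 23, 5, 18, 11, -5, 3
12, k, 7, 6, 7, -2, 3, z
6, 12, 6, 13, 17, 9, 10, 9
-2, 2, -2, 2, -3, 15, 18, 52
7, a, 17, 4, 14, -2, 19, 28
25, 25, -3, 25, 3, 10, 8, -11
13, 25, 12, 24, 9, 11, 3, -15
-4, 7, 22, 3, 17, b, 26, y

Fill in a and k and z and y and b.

a = -5, k = 14, z = 35, y = -19, b = 30

Rows 1 and 3 both sum to 82, so that's the common total.
Column 6: 11 − 2 + 9 + 15 − 2 + 10 + 11 = 52, so its missing entry is 82 − 52 = 30.
Row 8: -4 + 7 + 22 + 3 + 17 + 30 + 26 = 101, so its missing entry is 82 − 101 = -19.
Column 8: 3 + 9 + 52 + 28 − 11 − 15 − 19 = 47, so its missing entry is 82 − 47 = 35.
Row 2: 12 + 7 + 6 + 7 − 2 + 3 + 35 = 68, so its missing entry is 82 − 68 = 14.
Row 5: 7 + 17 + 4 + 14 − 2 + 19 + 28 = 87, so its missing entry is 82 − 87 = -5.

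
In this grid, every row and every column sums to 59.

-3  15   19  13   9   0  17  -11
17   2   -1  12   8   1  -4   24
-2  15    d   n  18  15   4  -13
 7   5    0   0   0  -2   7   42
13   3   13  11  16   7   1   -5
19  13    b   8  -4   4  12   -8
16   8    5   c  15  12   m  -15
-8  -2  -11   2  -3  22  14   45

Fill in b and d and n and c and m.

b = 15, d = 19, n = 3, c = 10, m = 8

The known cells in column 7 total 51, leaving 59 − 51 = 8 for the blank.
The known cells in row 7 total 49, leaving 59 − 49 = 10 for the blank.
The known cells in column 4 total 56, leaving 59 − 56 = 3 for the blank.
The known cells in row 3 total 40, leaving 59 − 40 = 19 for the blank.
The known cells in row 6 total 44, leaving 59 − 44 = 15 for the blank.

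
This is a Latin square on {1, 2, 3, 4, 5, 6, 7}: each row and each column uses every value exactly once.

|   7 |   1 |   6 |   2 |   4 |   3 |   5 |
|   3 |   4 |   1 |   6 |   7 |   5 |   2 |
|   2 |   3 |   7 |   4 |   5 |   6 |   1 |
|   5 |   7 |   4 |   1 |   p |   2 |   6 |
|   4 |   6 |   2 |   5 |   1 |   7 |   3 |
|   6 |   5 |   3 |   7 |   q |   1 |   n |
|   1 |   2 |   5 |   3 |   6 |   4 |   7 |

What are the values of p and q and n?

p = 3, q = 2, n = 4

At (row 6, col 7): column 7 already has {1, 2, 3, 5, 6, 7}, so the value is 4.
Cell (6,5): row 6 already has {1, 3, 4, 5, 6, 7} → 2.
Cell (4,5): row 4 already has {1, 2, 4, 5, 6, 7} → 3.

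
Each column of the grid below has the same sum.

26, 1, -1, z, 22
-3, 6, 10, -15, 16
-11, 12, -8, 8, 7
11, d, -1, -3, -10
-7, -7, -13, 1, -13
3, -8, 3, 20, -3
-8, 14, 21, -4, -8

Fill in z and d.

Columns 3 and 5 both add up to 11, so every column sums to 11.
Column 4: -15 + 8 − 3 + 1 + 20 − 4 = 7, so the missing entry is 11 − 7 = 4.
Column 2: 1 + 6 + 12 − 7 − 8 + 14 = 18, so the missing entry is 11 − 18 = -7.

z = 4, d = -7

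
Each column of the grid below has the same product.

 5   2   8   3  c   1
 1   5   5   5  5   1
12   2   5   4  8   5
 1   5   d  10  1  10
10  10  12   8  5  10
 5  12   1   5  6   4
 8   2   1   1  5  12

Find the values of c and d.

Columns 1 and 4 each multiply to 24000, so every column has product 24000.
Column 5: 5×8×1×5×6×5 = 6000, so the missing entry is 24000 ÷ 6000 = 4.
Column 3: 8×5×5×12×1×1 = 2400, so the missing entry is 24000 ÷ 2400 = 10.

c = 4, d = 10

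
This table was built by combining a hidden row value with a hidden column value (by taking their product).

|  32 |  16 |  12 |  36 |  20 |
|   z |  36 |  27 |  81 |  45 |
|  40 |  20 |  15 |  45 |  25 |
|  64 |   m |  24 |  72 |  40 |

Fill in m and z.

m = 32, z = 72

Each row is a constant multiple of every other row — this is a multiplication table with the headers hidden.
Row 4 is 72/36 = 2/1 times row 1, so its entry in column 2 is 16 × 2/1 = 32.
Row 2 is 81/36 = 9/4 times row 1, so its entry in column 1 is 32 × 9/4 = 72.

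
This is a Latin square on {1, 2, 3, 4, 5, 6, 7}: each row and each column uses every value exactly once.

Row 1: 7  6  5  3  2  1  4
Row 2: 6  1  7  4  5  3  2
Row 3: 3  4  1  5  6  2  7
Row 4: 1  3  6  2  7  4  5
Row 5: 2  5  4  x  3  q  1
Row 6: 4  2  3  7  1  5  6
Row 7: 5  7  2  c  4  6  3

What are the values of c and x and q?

c = 1, x = 6, q = 7

For row 5, column 6: column 6 already has {1, 2, 3, 4, 5, 6}; that leaves 7.
Cell (7,4): row 7 already has {2, 3, 4, 5, 6, 7} → 1.
At (row 5, col 4): row 5 already has {1, 2, 3, 4, 5, 7}, so the value is 6.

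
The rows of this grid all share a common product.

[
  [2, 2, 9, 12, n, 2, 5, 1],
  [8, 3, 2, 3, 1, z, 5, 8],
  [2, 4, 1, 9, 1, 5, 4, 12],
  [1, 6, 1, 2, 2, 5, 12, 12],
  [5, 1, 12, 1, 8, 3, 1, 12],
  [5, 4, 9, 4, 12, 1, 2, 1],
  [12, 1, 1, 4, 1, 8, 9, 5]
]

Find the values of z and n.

z = 3, n = 4

Rows 3 and 4 each multiply to 17280, so every row has product 17280.
Row 2: 8×3×2×3×1×5×8 = 5760, so the missing entry is 17280 ÷ 5760 = 3.
Row 1: 2×2×9×12×2×5×1 = 4320, so the missing entry is 17280 ÷ 4320 = 4.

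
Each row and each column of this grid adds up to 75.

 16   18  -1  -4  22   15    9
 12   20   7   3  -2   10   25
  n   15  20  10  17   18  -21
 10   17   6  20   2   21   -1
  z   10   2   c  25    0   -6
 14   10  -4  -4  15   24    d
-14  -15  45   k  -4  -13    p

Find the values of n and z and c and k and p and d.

Row 3 has 15 + 20 + 10 + 17 + 18 − 21 = 59; the blank must be 75 − 59 = 16.
Column 1 has 16 + 12 + 16 + 10 + 14 − 14 = 54; the blank must be 75 − 54 = 21.
Row 5 has 21 + 10 + 2 + 25 + 0 − 6 = 52; the blank must be 75 − 52 = 23.
Row 6 has 14 + 10 − 4 − 4 + 15 + 24 = 55; the blank must be 75 − 55 = 20.
Column 7 has 9 + 25 − 21 − 1 − 6 + 20 = 26; the blank must be 75 − 26 = 49.
Row 7 has -14 − 15 + 45 − 4 − 13 + 49 = 48; the blank must be 75 − 48 = 27.

n = 16, z = 21, c = 23, k = 27, p = 49, d = 20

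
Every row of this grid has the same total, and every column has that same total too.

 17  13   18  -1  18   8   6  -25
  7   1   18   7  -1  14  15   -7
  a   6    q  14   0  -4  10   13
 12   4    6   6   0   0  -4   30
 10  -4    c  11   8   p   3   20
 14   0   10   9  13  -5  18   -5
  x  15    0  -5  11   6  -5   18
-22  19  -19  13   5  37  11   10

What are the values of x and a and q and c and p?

Rows 1 and 2 both sum to 54, so that's the common total.
The known cells in row 7 total 40, leaving 54 − 40 = 14 for the blank.
The known cells in column 1 total 52, leaving 54 − 52 = 2 for the blank.
The known cells in column 6 total 56, leaving 54 − 56 = -2 for the blank.
The known cells in row 5 total 46, leaving 54 − 46 = 8 for the blank.
The known cells in row 3 total 41, leaving 54 − 41 = 13 for the blank.

x = 14, a = 2, q = 13, c = 8, p = -2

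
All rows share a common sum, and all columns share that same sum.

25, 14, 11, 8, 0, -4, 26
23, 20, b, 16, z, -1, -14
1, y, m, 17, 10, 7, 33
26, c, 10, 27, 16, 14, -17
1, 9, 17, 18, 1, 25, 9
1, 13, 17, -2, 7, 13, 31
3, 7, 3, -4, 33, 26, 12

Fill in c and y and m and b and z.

Rows 1 and 5 both sum to 80, so that's the common total.
Row 4: 26 + 10 + 27 + 16 + 14 − 17 = 76, so its missing entry is 80 − 76 = 4.
Column 2: 14 + 20 + 4 + 9 + 13 + 7 = 67, so its missing entry is 80 − 67 = 13.
Column 5: 0 + 10 + 16 + 1 + 7 + 33 = 67, so its missing entry is 80 − 67 = 13.
Row 2: 23 + 20 + 16 + 13 − 1 − 14 = 57, so its missing entry is 80 − 57 = 23.
Row 3: 1 + 13 + 17 + 10 + 7 + 33 = 81, so its missing entry is 80 − 81 = -1.

c = 4, y = 13, m = -1, b = 23, z = 13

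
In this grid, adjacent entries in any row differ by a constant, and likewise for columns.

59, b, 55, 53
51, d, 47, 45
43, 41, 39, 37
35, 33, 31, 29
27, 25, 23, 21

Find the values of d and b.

d = 49, b = 57

Along each row the entries change by -2 per step; down each column they change by -8.
Row 2: from 51 at column 1, stepping by -2 to column 2 gives 49.
Row 1: from 59 at column 1, stepping by -2 to column 2 gives 57.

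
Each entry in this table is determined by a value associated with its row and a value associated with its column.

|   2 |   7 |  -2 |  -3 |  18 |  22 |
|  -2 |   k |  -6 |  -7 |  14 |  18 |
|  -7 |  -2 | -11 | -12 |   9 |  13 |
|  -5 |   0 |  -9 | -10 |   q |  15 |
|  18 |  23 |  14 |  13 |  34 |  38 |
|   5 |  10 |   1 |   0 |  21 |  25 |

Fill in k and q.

The difference between any two rows is the same in every column — this is an addition table with the headers hidden.
Row 2 minus row 1 is -2 − 2 = -4, so its entry in column 2 is 7 + (-4) = 3.
Row 4 minus row 1 is -5 − 2 = -7, so its entry in column 5 is 18 + (-7) = 11.

k = 3, q = 11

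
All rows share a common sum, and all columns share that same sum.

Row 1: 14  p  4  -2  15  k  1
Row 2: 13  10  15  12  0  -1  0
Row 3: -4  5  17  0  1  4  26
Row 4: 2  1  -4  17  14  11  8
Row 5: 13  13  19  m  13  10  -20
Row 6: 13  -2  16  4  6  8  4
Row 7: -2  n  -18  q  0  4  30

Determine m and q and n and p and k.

Rows 2 and 3 both sum to 49, so that's the common total.
Row 5 has 13 + 13 + 19 + 13 + 10 − 20 = 48; the blank must be 49 − 48 = 1.
Column 6 has -1 + 4 + 11 + 10 + 8 + 4 = 36; the blank must be 49 − 36 = 13.
Row 1 has 14 + 4 − 2 + 15 + 13 + 1 = 45; the blank must be 49 − 45 = 4.
Column 2 has 4 + 10 + 5 + 1 + 13 − 2 = 31; the blank must be 49 − 31 = 18.
Row 7 has -2 + 18 − 18 + 0 + 4 + 30 = 32; the blank must be 49 − 32 = 17.

m = 1, q = 17, n = 18, p = 4, k = 13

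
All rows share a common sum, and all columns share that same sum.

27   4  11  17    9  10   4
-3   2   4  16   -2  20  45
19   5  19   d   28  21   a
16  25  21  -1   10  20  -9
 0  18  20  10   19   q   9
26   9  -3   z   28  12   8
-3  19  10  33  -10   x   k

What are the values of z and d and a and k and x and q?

z = 2, d = 5, a = -15, k = 40, x = -7, q = 6

Rows 1 and 2 both sum to 82, so that's the common total.
The known cells in row 5 total 76, leaving 82 − 76 = 6 for the blank.
The known cells in column 6 total 89, leaving 82 − 89 = -7 for the blank.
The known cells in row 7 total 42, leaving 82 − 42 = 40 for the blank.
The known cells in column 7 total 97, leaving 82 − 97 = -15 for the blank.
The known cells in row 3 total 77, leaving 82 − 77 = 5 for the blank.
The known cells in row 6 total 80, leaving 82 − 80 = 2 for the blank.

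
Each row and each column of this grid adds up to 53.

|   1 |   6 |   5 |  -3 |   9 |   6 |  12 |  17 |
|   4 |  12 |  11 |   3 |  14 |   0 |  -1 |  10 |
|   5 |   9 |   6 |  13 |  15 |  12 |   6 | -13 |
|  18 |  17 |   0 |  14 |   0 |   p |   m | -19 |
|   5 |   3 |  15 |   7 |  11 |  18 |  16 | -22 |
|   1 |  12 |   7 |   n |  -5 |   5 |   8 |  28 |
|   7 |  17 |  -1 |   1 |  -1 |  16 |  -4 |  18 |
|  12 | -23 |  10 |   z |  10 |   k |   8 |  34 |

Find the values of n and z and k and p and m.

The known cells in column 7 total 45, leaving 53 − 45 = 8 for the blank.
The known cells in row 6 total 56, leaving 53 − 56 = -3 for the blank.
The known cells in column 4 total 32, leaving 53 − 32 = 21 for the blank.
The known cells in row 8 total 72, leaving 53 − 72 = -19 for the blank.
The known cells in row 4 total 38, leaving 53 − 38 = 15 for the blank.

n = -3, z = 21, k = -19, p = 15, m = 8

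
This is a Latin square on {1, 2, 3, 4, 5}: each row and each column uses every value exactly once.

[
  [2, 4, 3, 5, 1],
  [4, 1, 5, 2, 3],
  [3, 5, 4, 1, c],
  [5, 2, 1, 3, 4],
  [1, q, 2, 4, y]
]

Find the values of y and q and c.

For row 3, column 5: row 3 already has {1, 3, 4, 5}; that leaves 2.
At (row 5, col 5): column 5 already has {1, 2, 3, 4}, so the value is 5.
Cell (5,2): row 5 already has {1, 2, 4, 5} → 3.

y = 5, q = 3, c = 2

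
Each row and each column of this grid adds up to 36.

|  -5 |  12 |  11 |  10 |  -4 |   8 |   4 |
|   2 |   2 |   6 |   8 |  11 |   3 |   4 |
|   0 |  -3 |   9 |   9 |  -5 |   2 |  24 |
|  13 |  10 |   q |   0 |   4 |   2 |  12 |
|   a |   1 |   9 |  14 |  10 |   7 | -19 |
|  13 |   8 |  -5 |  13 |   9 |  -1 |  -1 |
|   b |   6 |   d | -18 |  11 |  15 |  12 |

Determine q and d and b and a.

q = -5, d = 11, b = -1, a = 14

Row 4: 13 + 10 + 0 + 4 + 2 + 12 = 41, so its missing entry is 36 − 41 = -5.
Row 5: 1 + 9 + 14 + 10 + 7 − 19 = 22, so its missing entry is 36 − 22 = 14.
Column 3: 11 + 6 + 9 − 5 + 9 − 5 = 25, so its missing entry is 36 − 25 = 11.
Row 7: 6 + 11 − 18 + 11 + 15 + 12 = 37, so its missing entry is 36 − 37 = -1.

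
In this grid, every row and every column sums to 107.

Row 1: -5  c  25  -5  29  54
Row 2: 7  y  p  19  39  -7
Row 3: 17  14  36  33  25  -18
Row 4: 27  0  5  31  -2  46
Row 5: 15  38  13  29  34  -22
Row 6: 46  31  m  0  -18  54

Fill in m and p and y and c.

Row 1 has -5 + 25 − 5 + 29 + 54 = 98; the blank must be 107 − 98 = 9.
Column 2 has 9 + 14 + 0 + 38 + 31 = 92; the blank must be 107 − 92 = 15.
Row 2 has 7 + 15 + 19 + 39 − 7 = 73; the blank must be 107 − 73 = 34.
Row 6 has 46 + 31 + 0 − 18 + 54 = 113; the blank must be 107 − 113 = -6.

m = -6, p = 34, y = 15, c = 9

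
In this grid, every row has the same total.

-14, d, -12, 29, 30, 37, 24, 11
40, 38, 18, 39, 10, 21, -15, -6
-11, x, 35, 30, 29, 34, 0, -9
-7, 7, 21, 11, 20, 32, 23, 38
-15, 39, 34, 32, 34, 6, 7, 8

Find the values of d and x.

d = 40, x = 37

The complete rows each total 145.
Row 1 is missing 145 − 105 = 40 (since -14 − 12 + 29 + 30 + 37 + 24 + 11 = 105).
Row 3 is missing 145 − 108 = 37 (since -11 + 35 + 30 + 29 + 34 + 0 − 9 = 108).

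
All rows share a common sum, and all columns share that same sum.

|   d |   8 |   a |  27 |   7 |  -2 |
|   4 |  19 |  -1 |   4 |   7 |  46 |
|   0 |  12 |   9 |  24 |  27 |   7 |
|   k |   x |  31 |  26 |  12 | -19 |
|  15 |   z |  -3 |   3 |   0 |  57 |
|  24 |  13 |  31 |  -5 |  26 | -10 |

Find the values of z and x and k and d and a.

z = 7, x = 20, k = 9, d = 27, a = 12

Rows 2 and 3 both sum to 79, so that's the common total.
Column 3: -1 + 9 + 31 − 3 + 31 = 67, so its missing entry is 79 − 67 = 12.
Row 1: 8 + 12 + 27 + 7 − 2 = 52, so its missing entry is 79 − 52 = 27.
Column 1: 27 + 4 + 0 + 15 + 24 = 70, so its missing entry is 79 − 70 = 9.
Row 4: 9 + 31 + 26 + 12 − 19 = 59, so its missing entry is 79 − 59 = 20.
Row 5: 15 − 3 + 3 + 0 + 57 = 72, so its missing entry is 79 − 72 = 7.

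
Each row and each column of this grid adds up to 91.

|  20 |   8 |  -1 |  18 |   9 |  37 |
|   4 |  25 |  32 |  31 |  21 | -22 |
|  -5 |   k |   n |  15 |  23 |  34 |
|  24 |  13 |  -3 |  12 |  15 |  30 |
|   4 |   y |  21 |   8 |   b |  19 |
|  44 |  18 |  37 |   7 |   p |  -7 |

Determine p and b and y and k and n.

p = -8, b = 31, y = 8, k = 19, n = 5

Row 6: 44 + 18 + 37 + 7 − 7 = 99, so its missing entry is 91 − 99 = -8.
Column 5: 9 + 21 + 23 + 15 − 8 = 60, so its missing entry is 91 − 60 = 31.
Column 3: -1 + 32 − 3 + 21 + 37 = 86, so its missing entry is 91 − 86 = 5.
Row 3: -5 + 5 + 15 + 23 + 34 = 72, so its missing entry is 91 − 72 = 19.
Row 5: 4 + 21 + 8 + 31 + 19 = 83, so its missing entry is 91 − 83 = 8.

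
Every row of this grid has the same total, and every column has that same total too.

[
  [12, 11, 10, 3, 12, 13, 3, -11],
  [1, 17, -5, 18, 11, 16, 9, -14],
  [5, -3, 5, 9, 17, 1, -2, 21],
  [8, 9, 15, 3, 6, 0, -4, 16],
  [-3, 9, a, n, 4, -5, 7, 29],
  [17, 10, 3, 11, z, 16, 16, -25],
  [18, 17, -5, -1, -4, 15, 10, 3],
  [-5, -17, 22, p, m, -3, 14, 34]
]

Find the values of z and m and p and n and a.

Rows 1 and 2 both sum to 53, so that's the common total.
Row 6 has 17 + 10 + 3 + 11 + 16 + 16 − 25 = 48; the blank must be 53 − 48 = 5.
Column 5 has 12 + 11 + 17 + 6 + 4 + 5 − 4 = 51; the blank must be 53 − 51 = 2.
Column 3 has 10 − 5 + 5 + 15 + 3 − 5 + 22 = 45; the blank must be 53 − 45 = 8.
Row 5 has -3 + 9 + 8 + 4 − 5 + 7 + 29 = 49; the blank must be 53 − 49 = 4.
Row 8 has -5 − 17 + 22 + 2 − 3 + 14 + 34 = 47; the blank must be 53 − 47 = 6.

z = 5, m = 2, p = 6, n = 4, a = 8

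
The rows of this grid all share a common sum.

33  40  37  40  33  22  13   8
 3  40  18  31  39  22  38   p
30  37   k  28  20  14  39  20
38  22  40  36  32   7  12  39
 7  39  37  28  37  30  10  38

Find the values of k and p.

The complete rows each total 226.
Row 3 is missing 226 − 188 = 38 (since 30 + 37 + 28 + 20 + 14 + 39 + 20 = 188).
Row 2 is missing 226 − 191 = 35 (since 3 + 40 + 18 + 31 + 39 + 22 + 38 = 191).

k = 38, p = 35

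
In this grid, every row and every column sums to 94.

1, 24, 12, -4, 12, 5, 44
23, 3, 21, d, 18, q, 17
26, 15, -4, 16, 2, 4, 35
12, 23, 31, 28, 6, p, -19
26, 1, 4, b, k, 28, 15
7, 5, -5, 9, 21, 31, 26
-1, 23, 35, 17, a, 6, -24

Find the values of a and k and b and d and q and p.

Row 7: -1 + 23 + 35 + 17 + 6 − 24 = 56, so its missing entry is 94 − 56 = 38.
Column 5: 12 + 18 + 2 + 6 + 21 + 38 = 97, so its missing entry is 94 − 97 = -3.
Row 5: 26 + 1 + 4 − 3 + 28 + 15 = 71, so its missing entry is 94 − 71 = 23.
Column 4: -4 + 16 + 28 + 23 + 9 + 17 = 89, so its missing entry is 94 − 89 = 5.
Row 2: 23 + 3 + 21 + 5 + 18 + 17 = 87, so its missing entry is 94 − 87 = 7.
Row 4: 12 + 23 + 31 + 28 + 6 − 19 = 81, so its missing entry is 94 − 81 = 13.

a = 38, k = -3, b = 23, d = 5, q = 7, p = 13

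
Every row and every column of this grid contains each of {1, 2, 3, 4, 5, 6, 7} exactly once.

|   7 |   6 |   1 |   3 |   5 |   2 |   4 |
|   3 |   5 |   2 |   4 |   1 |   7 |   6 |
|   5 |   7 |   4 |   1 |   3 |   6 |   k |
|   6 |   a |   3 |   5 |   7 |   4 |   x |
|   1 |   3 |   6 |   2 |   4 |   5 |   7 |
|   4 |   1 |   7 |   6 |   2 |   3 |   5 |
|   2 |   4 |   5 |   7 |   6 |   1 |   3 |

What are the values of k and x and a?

k = 2, x = 1, a = 2

For row 4, column 2: column 2 already has {1, 3, 4, 5, 6, 7}; that leaves 2.
For row 3, column 7: row 3 already has {1, 3, 4, 5, 6, 7}; that leaves 2.
Cell (4,7): row 4 already has {2, 3, 4, 5, 6, 7} → 1.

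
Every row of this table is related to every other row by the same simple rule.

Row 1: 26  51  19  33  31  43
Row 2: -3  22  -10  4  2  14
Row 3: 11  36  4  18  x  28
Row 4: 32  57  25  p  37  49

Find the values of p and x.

The difference between any two rows is the same in every column — this is an addition table with the headers hidden.
Row 4 minus row 1 is 57 − 51 = 6, so its entry in column 4 is 33 + 6 = 39.
Row 3 minus row 1 is 36 − 51 = -15, so its entry in column 5 is 31 + (-15) = 16.

p = 39, x = 16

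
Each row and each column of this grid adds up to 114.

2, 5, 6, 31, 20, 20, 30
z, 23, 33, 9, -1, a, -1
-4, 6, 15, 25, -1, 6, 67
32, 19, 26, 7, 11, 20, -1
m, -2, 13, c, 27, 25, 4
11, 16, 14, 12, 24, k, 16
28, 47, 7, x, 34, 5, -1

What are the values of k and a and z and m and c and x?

Row 6: 11 + 16 + 14 + 12 + 24 + 16 = 93, so its missing entry is 114 − 93 = 21.
Column 6: 20 + 6 + 20 + 25 + 21 + 5 = 97, so its missing entry is 114 − 97 = 17.
Row 2: 23 + 33 + 9 − 1 + 17 − 1 = 80, so its missing entry is 114 − 80 = 34.
Column 1: 2 + 34 − 4 + 32 + 11 + 28 = 103, so its missing entry is 114 − 103 = 11.
Row 5: 11 − 2 + 13 + 27 + 25 + 4 = 78, so its missing entry is 114 − 78 = 36.
Row 7: 28 + 47 + 7 + 34 + 5 − 1 = 120, so its missing entry is 114 − 120 = -6.

k = 21, a = 17, z = 34, m = 11, c = 36, x = -6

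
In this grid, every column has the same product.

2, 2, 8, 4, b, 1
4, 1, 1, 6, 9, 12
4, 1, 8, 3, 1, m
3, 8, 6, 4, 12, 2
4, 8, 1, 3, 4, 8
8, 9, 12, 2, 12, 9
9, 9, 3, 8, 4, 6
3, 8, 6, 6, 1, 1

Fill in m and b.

m = 8, b = 4

Columns 2 and 3 each multiply to 82944, so every column has product 82944.
Column 6: 1×12×2×8×9×6×1 = 10368, so the missing entry is 82944 ÷ 10368 = 8.
Column 5: 9×1×12×4×12×4×1 = 20736, so the missing entry is 82944 ÷ 20736 = 4.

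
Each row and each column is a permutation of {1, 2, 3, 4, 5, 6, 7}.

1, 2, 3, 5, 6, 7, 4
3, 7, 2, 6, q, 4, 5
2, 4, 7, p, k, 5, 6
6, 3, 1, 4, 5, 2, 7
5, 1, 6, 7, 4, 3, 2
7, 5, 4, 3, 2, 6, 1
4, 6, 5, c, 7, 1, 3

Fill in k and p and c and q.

For row 7, column 4: row 7 already has {1, 3, 4, 5, 6, 7}; that leaves 2.
For row 3, column 4: column 4 already has {2, 3, 4, 5, 6, 7}; that leaves 1.
At (row 3, col 5): row 3 already has {1, 2, 4, 5, 6, 7}, so the value is 3.
Cell (2,5): row 2 already has {2, 3, 4, 5, 6, 7} → 1.

k = 3, p = 1, c = 2, q = 1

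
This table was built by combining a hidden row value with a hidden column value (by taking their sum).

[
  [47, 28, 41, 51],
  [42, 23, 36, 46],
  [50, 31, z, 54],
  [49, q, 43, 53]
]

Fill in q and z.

q = 30, z = 44

The difference between any two rows is the same in every column — this is an addition table with the headers hidden.
Row 4 minus row 1 is 53 − 51 = 2, so its entry in column 2 is 28 + 2 = 30.
Row 3 minus row 1 is 54 − 51 = 3, so its entry in column 3 is 41 + 3 = 44.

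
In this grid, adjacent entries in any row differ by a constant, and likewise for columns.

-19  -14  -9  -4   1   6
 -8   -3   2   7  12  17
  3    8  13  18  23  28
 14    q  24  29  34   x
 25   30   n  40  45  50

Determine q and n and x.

q = 19, n = 35, x = 39

Along each row the entries change by 5 per step; down each column they change by 11.
Row 4: from 14 at column 1, stepping by 5 to column 2 gives 19.
Row 5: from 25 at column 1, stepping by 5 to column 3 gives 35.
Row 4: from 14 at column 1, stepping by 5 to column 6 gives 39.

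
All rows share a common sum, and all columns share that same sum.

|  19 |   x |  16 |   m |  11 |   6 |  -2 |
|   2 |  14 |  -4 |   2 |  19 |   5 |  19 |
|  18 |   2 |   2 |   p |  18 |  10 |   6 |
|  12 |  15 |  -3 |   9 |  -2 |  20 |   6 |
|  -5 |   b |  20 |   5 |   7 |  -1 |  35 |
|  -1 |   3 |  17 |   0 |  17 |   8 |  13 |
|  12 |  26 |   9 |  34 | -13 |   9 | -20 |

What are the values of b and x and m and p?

b = -4, x = 1, m = 6, p = 1

Rows 2 and 4 both sum to 57, so that's the common total.
Row 3 has 18 + 2 + 2 + 18 + 10 + 6 = 56; the blank must be 57 − 56 = 1.
Column 4 has 2 + 1 + 9 + 5 + 0 + 34 = 51; the blank must be 57 − 51 = 6.
Row 1 has 19 + 16 + 6 + 11 + 6 − 2 = 56; the blank must be 57 − 56 = 1.
Row 5 has -5 + 20 + 5 + 7 − 1 + 35 = 61; the blank must be 57 − 61 = -4.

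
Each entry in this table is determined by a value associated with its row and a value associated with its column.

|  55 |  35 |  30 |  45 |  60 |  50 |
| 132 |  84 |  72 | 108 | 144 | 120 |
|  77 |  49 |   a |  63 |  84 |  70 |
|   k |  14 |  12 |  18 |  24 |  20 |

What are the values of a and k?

a = 42, k = 22

Each row is a constant multiple of every other row — this is a multiplication table with the headers hidden.
Row 3 is 63/45 = 7/5 times row 1, so its entry in column 3 is 30 × 7/5 = 42.
Row 4 is 18/45 = 2/5 times row 1, so its entry in column 1 is 55 × 2/5 = 22.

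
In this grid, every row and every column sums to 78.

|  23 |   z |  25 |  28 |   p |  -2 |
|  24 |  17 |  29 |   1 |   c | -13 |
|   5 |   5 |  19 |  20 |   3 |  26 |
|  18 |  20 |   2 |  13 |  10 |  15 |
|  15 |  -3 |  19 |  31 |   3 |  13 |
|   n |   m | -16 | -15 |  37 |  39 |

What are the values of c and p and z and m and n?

The known cells in row 2 total 58, leaving 78 − 58 = 20 for the blank.
The known cells in column 5 total 73, leaving 78 − 73 = 5 for the blank.
The known cells in row 1 total 79, leaving 78 − 79 = -1 for the blank.
The known cells in column 2 total 38, leaving 78 − 38 = 40 for the blank.
The known cells in row 6 total 85, leaving 78 − 85 = -7 for the blank.

c = 20, p = 5, z = -1, m = 40, n = -7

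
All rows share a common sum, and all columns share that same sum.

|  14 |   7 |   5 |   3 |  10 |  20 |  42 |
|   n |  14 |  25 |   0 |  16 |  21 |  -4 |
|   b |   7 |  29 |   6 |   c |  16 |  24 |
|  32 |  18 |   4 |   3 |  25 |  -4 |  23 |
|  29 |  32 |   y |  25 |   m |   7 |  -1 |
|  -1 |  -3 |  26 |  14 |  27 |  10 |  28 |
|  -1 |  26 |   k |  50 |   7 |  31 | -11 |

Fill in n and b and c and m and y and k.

n = 29, b = -1, c = 20, m = -4, y = 13, k = -1

Rows 1 and 4 both sum to 101, so that's the common total.
The known cells in row 7 total 102, leaving 101 − 102 = -1 for the blank.
The known cells in column 3 total 88, leaving 101 − 88 = 13 for the blank.
The known cells in row 5 total 105, leaving 101 − 105 = -4 for the blank.
The known cells in column 5 total 81, leaving 101 − 81 = 20 for the blank.
The known cells in row 3 total 102, leaving 101 − 102 = -1 for the blank.
The known cells in row 2 total 72, leaving 101 − 72 = 29 for the blank.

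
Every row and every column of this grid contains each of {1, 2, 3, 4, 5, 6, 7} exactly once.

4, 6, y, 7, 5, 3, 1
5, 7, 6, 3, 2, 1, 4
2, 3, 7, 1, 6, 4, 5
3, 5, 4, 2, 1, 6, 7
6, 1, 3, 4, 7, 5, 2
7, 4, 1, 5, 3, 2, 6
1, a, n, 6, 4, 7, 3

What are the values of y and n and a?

Cell (7,2): column 2 already has {1, 3, 4, 5, 6, 7} → 2.
At (row 1, col 3): row 1 already has {1, 3, 4, 5, 6, 7}, so the value is 2.
For row 7, column 3: row 7 already has {1, 2, 3, 4, 6, 7}; that leaves 5.

y = 2, n = 5, a = 2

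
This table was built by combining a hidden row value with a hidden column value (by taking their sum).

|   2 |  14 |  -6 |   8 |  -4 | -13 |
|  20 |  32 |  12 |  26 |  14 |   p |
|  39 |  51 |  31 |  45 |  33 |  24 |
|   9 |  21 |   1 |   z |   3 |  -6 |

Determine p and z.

p = 5, z = 15

The difference between any two rows is the same in every column — this is an addition table with the headers hidden.
Row 2 minus row 1 is 14 − (-4) = 18, so its entry in column 6 is -13 + 18 = 5.
Row 4 minus row 1 is 3 − (-4) = 7, so its entry in column 4 is 8 + 7 = 15.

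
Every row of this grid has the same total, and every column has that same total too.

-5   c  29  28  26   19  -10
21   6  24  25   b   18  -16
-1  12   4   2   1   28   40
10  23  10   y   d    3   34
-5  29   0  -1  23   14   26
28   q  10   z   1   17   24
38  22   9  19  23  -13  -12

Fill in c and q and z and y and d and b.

c = -1, q = -5, z = 11, y = 2, d = 4, b = 8

Rows 3 and 5 both sum to 86, so that's the common total.
Row 1 has -5 + 29 + 28 + 26 + 19 − 10 = 87; the blank must be 86 − 87 = -1.
Column 2 has -1 + 6 + 12 + 23 + 29 + 22 = 91; the blank must be 86 − 91 = -5.
Row 2 has 21 + 6 + 24 + 25 + 18 − 16 = 78; the blank must be 86 − 78 = 8.
Column 5 has 26 + 8 + 1 + 23 + 1 + 23 = 82; the blank must be 86 − 82 = 4.
Row 4 has 10 + 23 + 10 + 4 + 3 + 34 = 84; the blank must be 86 − 84 = 2.
Row 6 has 28 − 5 + 10 + 1 + 17 + 24 = 75; the blank must be 86 − 75 = 11.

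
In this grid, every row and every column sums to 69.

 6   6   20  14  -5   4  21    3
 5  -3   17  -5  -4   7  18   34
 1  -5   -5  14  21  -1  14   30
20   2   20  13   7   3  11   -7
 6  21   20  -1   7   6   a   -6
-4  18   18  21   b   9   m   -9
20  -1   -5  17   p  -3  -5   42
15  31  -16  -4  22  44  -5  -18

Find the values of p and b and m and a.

The known cells in row 5 total 53, leaving 69 − 53 = 16 for the blank.
The known cells in column 7 total 70, leaving 69 − 70 = -1 for the blank.
The known cells in row 6 total 52, leaving 69 − 52 = 17 for the blank.
The known cells in row 7 total 65, leaving 69 − 65 = 4 for the blank.

p = 4, b = 17, m = -1, a = 16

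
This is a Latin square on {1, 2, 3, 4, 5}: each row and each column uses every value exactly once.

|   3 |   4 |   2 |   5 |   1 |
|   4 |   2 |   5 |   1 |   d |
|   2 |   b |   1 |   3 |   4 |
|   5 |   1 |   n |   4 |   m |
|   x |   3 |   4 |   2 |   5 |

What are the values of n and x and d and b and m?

Cell (5,1): row 5 already has {2, 3, 4, 5} → 1.
Cell (3,2): row 3 already has {1, 2, 3, 4} → 5.
For row 2, column 5: row 2 already has {1, 2, 4, 5}; that leaves 3.
Cell (4,5): column 5 already has {1, 3, 4, 5} → 2.
Cell (4,3): row 4 already has {1, 2, 4, 5} → 3.

n = 3, x = 1, d = 3, b = 5, m = 2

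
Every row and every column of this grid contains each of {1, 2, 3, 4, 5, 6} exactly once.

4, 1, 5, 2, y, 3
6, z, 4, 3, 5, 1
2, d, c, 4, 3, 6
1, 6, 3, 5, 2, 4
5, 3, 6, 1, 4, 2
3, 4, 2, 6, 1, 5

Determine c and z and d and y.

c = 1, z = 2, d = 5, y = 6

At (row 2, col 2): row 2 already has {1, 3, 4, 5, 6}, so the value is 2.
Cell (1,5): row 1 already has {1, 2, 3, 4, 5} → 6.
For row 3, column 2: column 2 already has {1, 2, 3, 4, 6}; that leaves 5.
For row 3, column 3: row 3 already has {2, 3, 4, 5, 6}; that leaves 1.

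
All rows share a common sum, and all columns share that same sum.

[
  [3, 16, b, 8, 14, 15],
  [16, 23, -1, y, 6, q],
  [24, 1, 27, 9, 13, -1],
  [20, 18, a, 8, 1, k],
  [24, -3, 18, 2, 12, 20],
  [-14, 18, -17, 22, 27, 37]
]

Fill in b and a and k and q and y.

b = 17, a = 29, k = -3, q = 5, y = 24

Rows 3 and 5 both sum to 73, so that's the common total.
The known cells in row 1 total 56, leaving 73 − 56 = 17 for the blank.
The known cells in column 3 total 44, leaving 73 − 44 = 29 for the blank.
The known cells in column 4 total 49, leaving 73 − 49 = 24 for the blank.
The known cells in row 2 total 68, leaving 73 − 68 = 5 for the blank.
The known cells in row 4 total 76, leaving 73 − 76 = -3 for the blank.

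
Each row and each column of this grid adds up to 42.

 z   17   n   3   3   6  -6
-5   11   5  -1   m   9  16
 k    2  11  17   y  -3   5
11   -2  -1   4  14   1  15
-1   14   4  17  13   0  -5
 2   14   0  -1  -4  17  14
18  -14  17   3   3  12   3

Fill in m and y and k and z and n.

The known cells in row 2 total 35, leaving 42 − 35 = 7 for the blank.
The known cells in column 5 total 36, leaving 42 − 36 = 6 for the blank.
The known cells in row 3 total 38, leaving 42 − 38 = 4 for the blank.
The known cells in column 1 total 29, leaving 42 − 29 = 13 for the blank.
The known cells in row 1 total 36, leaving 42 − 36 = 6 for the blank.

m = 7, y = 6, k = 4, z = 13, n = 6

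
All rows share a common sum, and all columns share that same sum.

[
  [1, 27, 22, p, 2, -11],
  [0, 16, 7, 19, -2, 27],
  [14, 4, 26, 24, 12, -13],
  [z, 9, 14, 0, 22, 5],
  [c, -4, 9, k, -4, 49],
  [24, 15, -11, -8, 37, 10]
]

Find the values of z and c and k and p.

Rows 2 and 3 both sum to 67, so that's the common total.
Row 1 has 1 + 27 + 22 + 2 − 11 = 41; the blank must be 67 − 41 = 26.
Column 4 has 26 + 19 + 24 + 0 − 8 = 61; the blank must be 67 − 61 = 6.
Row 5 has -4 + 9 + 6 − 4 + 49 = 56; the blank must be 67 − 56 = 11.
Row 4 has 9 + 14 + 0 + 22 + 5 = 50; the blank must be 67 − 50 = 17.

z = 17, c = 11, k = 6, p = 26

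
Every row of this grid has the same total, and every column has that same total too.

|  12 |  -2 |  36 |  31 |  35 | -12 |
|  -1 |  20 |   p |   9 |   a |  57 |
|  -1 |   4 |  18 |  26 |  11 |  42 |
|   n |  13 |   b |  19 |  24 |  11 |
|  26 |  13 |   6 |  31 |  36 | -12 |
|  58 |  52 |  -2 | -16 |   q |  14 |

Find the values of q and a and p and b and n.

Rows 1 and 3 both sum to 100, so that's the common total.
Row 6: 58 + 52 − 2 − 16 + 14 = 106, so its missing entry is 100 − 106 = -6.
Column 5: 35 + 11 + 24 + 36 − 6 = 100, so its missing entry is 100 − 100 = 0.
Row 2: -1 + 20 + 9 + 0 + 57 = 85, so its missing entry is 100 − 85 = 15.
Column 1: 12 − 1 − 1 + 26 + 58 = 94, so its missing entry is 100 − 94 = 6.
Row 4: 6 + 13 + 19 + 24 + 11 = 73, so its missing entry is 100 − 73 = 27.

q = -6, a = 0, p = 15, b = 27, n = 6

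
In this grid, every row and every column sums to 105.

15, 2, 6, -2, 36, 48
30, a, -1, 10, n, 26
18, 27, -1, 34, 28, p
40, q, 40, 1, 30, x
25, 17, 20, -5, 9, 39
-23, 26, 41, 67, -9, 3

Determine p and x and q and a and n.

p = -1, x = -10, q = 4, a = 29, n = 11

Column 5: 36 + 28 + 30 + 9 − 9 = 94, so its missing entry is 105 − 94 = 11.
Row 2: 30 − 1 + 10 + 11 + 26 = 76, so its missing entry is 105 − 76 = 29.
Column 2: 2 + 29 + 27 + 17 + 26 = 101, so its missing entry is 105 − 101 = 4.
Row 3: 18 + 27 − 1 + 34 + 28 = 106, so its missing entry is 105 − 106 = -1.
Row 4: 40 + 4 + 40 + 1 + 30 = 115, so its missing entry is 105 − 115 = -10.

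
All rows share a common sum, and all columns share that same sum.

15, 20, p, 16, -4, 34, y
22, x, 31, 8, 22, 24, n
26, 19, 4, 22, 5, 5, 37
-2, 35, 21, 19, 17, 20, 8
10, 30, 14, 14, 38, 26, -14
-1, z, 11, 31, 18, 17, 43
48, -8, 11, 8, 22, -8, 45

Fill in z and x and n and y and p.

z = -1, x = 23, n = -12, y = 11, p = 26

Rows 3 and 4 both sum to 118, so that's the common total.
The known cells in row 6 total 119, leaving 118 − 119 = -1 for the blank.
The known cells in column 2 total 95, leaving 118 − 95 = 23 for the blank.
The known cells in column 3 total 92, leaving 118 − 92 = 26 for the blank.
The known cells in row 1 total 107, leaving 118 − 107 = 11 for the blank.
The known cells in row 2 total 130, leaving 118 − 130 = -12 for the blank.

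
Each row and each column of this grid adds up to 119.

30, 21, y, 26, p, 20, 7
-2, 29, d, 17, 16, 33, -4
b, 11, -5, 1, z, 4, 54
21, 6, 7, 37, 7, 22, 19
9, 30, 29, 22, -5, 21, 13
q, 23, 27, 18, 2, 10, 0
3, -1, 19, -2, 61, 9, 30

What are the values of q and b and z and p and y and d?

Row 2: -2 + 29 + 17 + 16 + 33 − 4 = 89, so its missing entry is 119 − 89 = 30.
Column 3: 30 − 5 + 7 + 29 + 27 + 19 = 107, so its missing entry is 119 − 107 = 12.
Row 1: 30 + 21 + 12 + 26 + 20 + 7 = 116, so its missing entry is 119 − 116 = 3.
Column 5: 3 + 16 + 7 − 5 + 2 + 61 = 84, so its missing entry is 119 − 84 = 35.
Row 3: 11 − 5 + 1 + 35 + 4 + 54 = 100, so its missing entry is 119 − 100 = 19.
Row 6: 23 + 27 + 18 + 2 + 10 + 0 = 80, so its missing entry is 119 − 80 = 39.

q = 39, b = 19, z = 35, p = 3, y = 12, d = 30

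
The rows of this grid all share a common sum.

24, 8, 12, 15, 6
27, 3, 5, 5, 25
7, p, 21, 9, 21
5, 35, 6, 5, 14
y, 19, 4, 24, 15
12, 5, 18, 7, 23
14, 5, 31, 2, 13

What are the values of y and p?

y = 3, p = 7

Row 2 sums to 65 and so does row 6; that's the common total.
In row 5 the known cells total 62, leaving 65 − 62 = 3.
In row 3 the known cells total 58, leaving 65 − 58 = 7.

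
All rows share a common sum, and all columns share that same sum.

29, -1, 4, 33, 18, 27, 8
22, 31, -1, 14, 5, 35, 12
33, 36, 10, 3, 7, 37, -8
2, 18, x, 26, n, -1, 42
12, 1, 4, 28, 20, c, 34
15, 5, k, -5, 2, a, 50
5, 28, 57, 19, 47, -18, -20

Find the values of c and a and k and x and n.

Rows 1 and 2 both sum to 118, so that's the common total.
Column 5 has 18 + 5 + 7 + 20 + 2 + 47 = 99; the blank must be 118 − 99 = 19.
Row 5 has 12 + 1 + 4 + 28 + 20 + 34 = 99; the blank must be 118 − 99 = 19.
Column 6 has 27 + 35 + 37 − 1 + 19 − 18 = 99; the blank must be 118 − 99 = 19.
Row 4 has 2 + 18 + 26 + 19 − 1 + 42 = 106; the blank must be 118 − 106 = 12.
Row 6 has 15 + 5 − 5 + 2 + 19 + 50 = 86; the blank must be 118 − 86 = 32.

c = 19, a = 19, k = 32, x = 12, n = 19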